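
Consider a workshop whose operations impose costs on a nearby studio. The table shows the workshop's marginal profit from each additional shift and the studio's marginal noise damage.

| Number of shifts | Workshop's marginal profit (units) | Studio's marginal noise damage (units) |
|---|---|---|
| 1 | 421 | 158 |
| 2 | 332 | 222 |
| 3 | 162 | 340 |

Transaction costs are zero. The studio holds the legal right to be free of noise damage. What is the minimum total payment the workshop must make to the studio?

Efficient level: marginal profit ≥ marginal noise damage through level 2, so k* = 2.
With the studio holding the right, the workshop must at least compensate total damage at k*: 158 + 222 = 380.

380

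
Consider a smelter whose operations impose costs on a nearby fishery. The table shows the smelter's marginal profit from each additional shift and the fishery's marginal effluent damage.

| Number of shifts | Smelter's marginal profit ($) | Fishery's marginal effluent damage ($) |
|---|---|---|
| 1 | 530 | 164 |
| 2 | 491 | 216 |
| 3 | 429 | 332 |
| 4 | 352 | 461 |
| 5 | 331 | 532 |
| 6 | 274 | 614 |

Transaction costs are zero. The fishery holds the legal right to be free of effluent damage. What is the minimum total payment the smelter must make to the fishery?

$712

Efficient level: marginal profit ≥ marginal effluent damage through level 3, so k* = 3.
With the fishery holding the right, the smelter must at least compensate total damage at k*: 164 + 216 + 332 = 712.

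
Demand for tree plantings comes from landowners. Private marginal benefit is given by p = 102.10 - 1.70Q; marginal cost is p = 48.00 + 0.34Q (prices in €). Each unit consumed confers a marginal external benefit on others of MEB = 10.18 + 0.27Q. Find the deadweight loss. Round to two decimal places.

DWL = €84.94

Market equilibrium (private): 48.00 + 0.34Q = 102.10 - 1.70Q → Q_m = 26.5196.
Social marginal benefit = demand + MEB = 112.28 - 1.43Q.
Set SMB = MC: 112.28 - 1.43Q = 48.00 + 0.34Q → Q* = 36.3164.
The loss is the area between SMB and MC from Q* to Q_m; with linear curves that's a triangle of height MEB(Q_m).
DWL = ½ × 9.7968 × 17.3403 = 84.9397.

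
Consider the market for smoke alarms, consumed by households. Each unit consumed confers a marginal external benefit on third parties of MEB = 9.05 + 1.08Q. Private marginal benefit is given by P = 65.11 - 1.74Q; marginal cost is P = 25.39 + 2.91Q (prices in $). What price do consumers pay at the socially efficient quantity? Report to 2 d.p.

Social marginal benefit = demand + MEB = 74.16 - 0.66Q.
Set SMB = MC: 74.16 - 0.66Q = 25.39 + 2.91Q → Q* = 13.6611.
Consumer price on the demand curve at Q*: 65.11 − 1.74×13.6611 = 41.3397.

P = $41.34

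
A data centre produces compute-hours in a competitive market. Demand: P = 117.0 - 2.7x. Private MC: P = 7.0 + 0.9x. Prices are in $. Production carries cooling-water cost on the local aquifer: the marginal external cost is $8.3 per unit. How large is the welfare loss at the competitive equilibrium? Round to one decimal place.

DWL = $9.6

Market equilibrium (private): 7.0 + 0.9x = 117.0 - 2.7x → x_m = 30.5556.
Social marginal cost = private MC + MEC = 15.3 + 0.9x.
Set SMC = demand: 15.3 + 0.9x = 117.0 - 2.7x → x* = 28.2500.
Between x* and x_m the wedge SMC − demand runs linearly from 0 to MEC(x_m), so the loss is a triangle.
DWL = ½ × 2.3056 × 8.3000 = 9.5682.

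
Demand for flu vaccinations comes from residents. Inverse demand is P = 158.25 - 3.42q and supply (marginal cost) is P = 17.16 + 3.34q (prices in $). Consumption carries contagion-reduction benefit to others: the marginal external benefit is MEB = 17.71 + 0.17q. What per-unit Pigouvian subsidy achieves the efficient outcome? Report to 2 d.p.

Social marginal benefit = demand + MEB = 175.96 - 3.25q.
Set SMB = MC: 175.96 - 3.25q = 17.16 + 3.34q → q* = 24.0971.
The Pigouvian subsidy equals MEB at q*: 17.71 + 0.17×24.0971 = 21.8065.

subsidy = $21.81 per unit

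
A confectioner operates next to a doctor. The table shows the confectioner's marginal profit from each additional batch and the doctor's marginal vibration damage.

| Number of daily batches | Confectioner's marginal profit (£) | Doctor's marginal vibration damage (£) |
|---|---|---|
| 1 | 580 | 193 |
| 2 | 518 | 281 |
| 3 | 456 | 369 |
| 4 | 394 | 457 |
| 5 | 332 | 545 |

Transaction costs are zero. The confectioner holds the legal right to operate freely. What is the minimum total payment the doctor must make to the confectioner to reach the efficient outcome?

Left alone the confectioner would choose level 5 (marginal profit stays positive).
Efficient level: k* = 3 (marginal profit ≥ marginal vibration damage through 3).
The doctor must at least cover the confectioner's forgone profit from cutting 5→3: 394 + 332 = 726.

£726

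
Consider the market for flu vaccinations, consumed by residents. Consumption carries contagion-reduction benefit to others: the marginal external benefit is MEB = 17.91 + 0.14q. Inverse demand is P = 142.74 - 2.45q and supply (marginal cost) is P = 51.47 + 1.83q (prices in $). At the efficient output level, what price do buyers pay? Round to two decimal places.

P = $78.13

Social marginal benefit = demand + MEB = 160.65 - 2.31q.
Set SMB = MC: 160.65 - 2.31q = 51.47 + 1.83q → q* = 26.3720.
Consumer price on the demand curve at q*: 142.74 − 2.45×26.3720 = 78.1286.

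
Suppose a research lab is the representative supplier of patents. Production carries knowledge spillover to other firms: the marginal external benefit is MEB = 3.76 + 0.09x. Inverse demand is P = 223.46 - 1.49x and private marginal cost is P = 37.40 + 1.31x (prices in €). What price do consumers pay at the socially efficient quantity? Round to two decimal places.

Social marginal cost = private MC − MEB = 33.64 + 1.22x.
Set SMC = demand: 33.64 + 1.22x = 223.46 - 1.49x → x* = 70.0443.
Consumer price on the demand curve at x*: 223.46 − 1.49×70.0443 = 119.0940.

P = €119.09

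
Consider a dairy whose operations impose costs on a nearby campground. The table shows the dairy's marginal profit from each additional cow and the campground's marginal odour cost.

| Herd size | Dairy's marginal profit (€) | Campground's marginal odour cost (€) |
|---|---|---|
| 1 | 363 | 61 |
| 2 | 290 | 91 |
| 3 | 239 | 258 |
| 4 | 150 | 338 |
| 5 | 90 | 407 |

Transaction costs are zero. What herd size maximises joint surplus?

Bargaining reaches the level where marginal profit last exceeds marginal odour cost.
That holds through level 2 (290 ≥ 91) but not at 3 (239 < 258).

2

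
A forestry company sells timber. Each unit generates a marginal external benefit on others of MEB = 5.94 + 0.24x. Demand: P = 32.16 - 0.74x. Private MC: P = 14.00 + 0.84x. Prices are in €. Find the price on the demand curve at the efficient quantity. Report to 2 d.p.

Social marginal cost = private MC − MEB = 8.06 + 0.60x.
Set SMC = demand: 8.06 + 0.60x = 32.16 - 0.74x → x* = 17.9851.
Consumer price on the demand curve at x*: 32.16 − 0.74×17.9851 = 18.8510.

P = €18.85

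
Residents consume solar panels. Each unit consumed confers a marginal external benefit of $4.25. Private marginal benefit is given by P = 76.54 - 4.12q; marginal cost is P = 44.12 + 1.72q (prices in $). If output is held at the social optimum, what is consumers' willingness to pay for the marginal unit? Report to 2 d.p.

Social marginal benefit = demand + MEB = 80.79 - 4.12q.
Set SMB = MC: 80.79 - 4.12q = 44.12 + 1.72q → q* = 6.2791.
Consumer price on the demand curve at q*: 76.54 − 4.12×6.2791 = 50.6701.

P = $50.67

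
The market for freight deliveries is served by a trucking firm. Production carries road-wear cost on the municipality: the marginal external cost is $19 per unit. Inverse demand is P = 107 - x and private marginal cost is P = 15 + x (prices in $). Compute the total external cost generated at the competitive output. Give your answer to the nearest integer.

Market equilibrium (private): 15 + x = 107 - x → x_m = 46.0000.
Total external cost = MEC × x_m = 19 × 46.0000 = 874.0000.

$874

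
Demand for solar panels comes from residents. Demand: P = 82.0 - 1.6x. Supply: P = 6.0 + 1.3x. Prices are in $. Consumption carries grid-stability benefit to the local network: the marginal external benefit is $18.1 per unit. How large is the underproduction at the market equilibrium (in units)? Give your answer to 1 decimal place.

Market equilibrium (private): 6.0 + 1.3x = 82.0 - 1.6x → x_m = 26.2069.
Social marginal benefit = demand + MEB = 100.1 - 1.6x.
Set SMB = MC: 100.1 - 1.6x = 6.0 + 1.3x → x* = 32.4483.
Gap = |26.2069 − 32.4483| = 6.2414.

6.2 units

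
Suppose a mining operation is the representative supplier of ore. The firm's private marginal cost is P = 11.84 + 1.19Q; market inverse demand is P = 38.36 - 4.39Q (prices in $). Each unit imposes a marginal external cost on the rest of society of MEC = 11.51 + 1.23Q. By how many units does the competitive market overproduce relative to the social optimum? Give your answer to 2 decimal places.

2.55 units

Market equilibrium (private): 11.84 + 1.19Q = 38.36 - 4.39Q → Q_m = 4.7527.
Social marginal cost = private MC + MEC = 23.35 + 2.42Q.
Set SMC = demand: 23.35 + 2.42Q = 38.36 - 4.39Q → Q* = 2.2041.
Gap = |4.7527 − 2.2041| = 2.5486.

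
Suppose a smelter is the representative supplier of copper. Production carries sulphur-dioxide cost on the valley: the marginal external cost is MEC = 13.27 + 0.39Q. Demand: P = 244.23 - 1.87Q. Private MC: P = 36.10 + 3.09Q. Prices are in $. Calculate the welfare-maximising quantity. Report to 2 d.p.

Q* = 36.42

Social marginal cost = private MC + MEC = 49.37 + 3.48Q.
Set SMC = demand: 49.37 + 3.48Q = 244.23 - 1.87Q → Q* = 36.4224.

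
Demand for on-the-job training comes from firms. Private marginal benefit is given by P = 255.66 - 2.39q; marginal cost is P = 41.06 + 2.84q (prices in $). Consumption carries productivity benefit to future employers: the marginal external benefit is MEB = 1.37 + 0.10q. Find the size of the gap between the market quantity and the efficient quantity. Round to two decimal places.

Market equilibrium (private): 41.06 + 2.84q = 255.66 - 2.39q → q_m = 41.0325.
Social marginal benefit = demand + MEB = 257.03 - 2.29q.
Set SMB = MC: 257.03 - 2.29q = 41.06 + 2.84q → q* = 42.0994.
Gap = |41.0325 − 42.0994| = 1.0669.

1.07 units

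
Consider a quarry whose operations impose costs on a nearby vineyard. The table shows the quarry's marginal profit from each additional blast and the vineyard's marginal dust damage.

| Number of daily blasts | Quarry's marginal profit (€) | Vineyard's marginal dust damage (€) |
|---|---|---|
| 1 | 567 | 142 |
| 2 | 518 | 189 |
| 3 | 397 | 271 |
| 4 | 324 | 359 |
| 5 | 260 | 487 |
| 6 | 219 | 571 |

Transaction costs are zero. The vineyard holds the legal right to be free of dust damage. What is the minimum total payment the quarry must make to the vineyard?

Efficient level: marginal profit ≥ marginal dust damage through level 3, so k* = 3.
With the vineyard holding the right, the quarry must at least compensate total damage at k*: 142 + 189 + 271 = 602.

€602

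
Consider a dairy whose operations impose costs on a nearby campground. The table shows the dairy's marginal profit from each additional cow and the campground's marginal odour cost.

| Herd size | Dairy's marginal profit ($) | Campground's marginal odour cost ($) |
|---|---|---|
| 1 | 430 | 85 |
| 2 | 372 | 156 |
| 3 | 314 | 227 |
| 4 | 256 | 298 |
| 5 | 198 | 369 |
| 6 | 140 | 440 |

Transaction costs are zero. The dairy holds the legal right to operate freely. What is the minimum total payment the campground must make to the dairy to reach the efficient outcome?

Left alone the dairy would choose level 6 (marginal profit stays positive).
Efficient level: k* = 3 (marginal profit ≥ marginal odour cost through 3).
The campground must at least cover the dairy's forgone profit from cutting 6→3: 256 + 198 + 140 = 594.

$594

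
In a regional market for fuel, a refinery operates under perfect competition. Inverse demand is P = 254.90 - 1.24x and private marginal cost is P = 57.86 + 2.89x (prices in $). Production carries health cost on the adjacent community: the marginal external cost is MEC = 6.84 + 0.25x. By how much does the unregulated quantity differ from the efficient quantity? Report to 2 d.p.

Market equilibrium (private): 57.86 + 2.89x = 254.90 - 1.24x → x_m = 47.7094.
Social marginal cost = private MC + MEC = 64.70 + 3.14x.
Set SMC = demand: 64.70 + 3.14x = 254.90 - 1.24x → x* = 43.4247.
Gap = |47.7094 − 43.4247| = 4.2847.

4.28 units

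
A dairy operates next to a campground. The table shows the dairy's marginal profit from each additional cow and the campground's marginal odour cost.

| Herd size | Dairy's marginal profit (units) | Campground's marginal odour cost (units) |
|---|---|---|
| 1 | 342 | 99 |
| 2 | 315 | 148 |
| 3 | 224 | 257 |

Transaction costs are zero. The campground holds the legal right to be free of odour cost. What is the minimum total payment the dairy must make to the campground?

247

Efficient level: marginal profit ≥ marginal odour cost through level 2, so k* = 2.
With the campground holding the right, the dairy must at least compensate total damage at k*: 99 + 148 = 247.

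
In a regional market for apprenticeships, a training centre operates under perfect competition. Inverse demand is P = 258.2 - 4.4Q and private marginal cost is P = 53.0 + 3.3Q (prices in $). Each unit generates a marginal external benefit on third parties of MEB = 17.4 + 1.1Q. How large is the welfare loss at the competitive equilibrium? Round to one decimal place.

DWL = $165.3

Market equilibrium (private): 53.0 + 3.3Q = 258.2 - 4.4Q → Q_m = 26.6494.
Social marginal cost = private MC − MEB = 35.6 + 2.2Q.
Set SMC = demand: 35.6 + 2.2Q = 258.2 - 4.4Q → Q* = 33.7273.
The welfare-loss triangle has base |Q_m − Q*| and height MEB(Q_m) (the vertical gap between SMC and demand is zero at Q* and MEB at Q_m).
DWL = ½ × 7.0779 × 46.7143 = 165.3196.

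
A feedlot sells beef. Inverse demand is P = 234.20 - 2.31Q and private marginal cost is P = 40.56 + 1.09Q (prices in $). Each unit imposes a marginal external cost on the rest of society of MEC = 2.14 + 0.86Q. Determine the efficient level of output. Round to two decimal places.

Social marginal cost = private MC + MEC = 42.70 + 1.95Q.
Set SMC = demand: 42.70 + 1.95Q = 234.20 - 2.31Q → Q* = 44.9531.

Q* = 44.95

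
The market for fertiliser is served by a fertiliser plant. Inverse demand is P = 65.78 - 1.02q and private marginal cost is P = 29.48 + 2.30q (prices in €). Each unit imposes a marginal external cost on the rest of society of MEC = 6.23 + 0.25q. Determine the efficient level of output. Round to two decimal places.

q* = 8.42

Social marginal cost = private MC + MEC = 35.71 + 2.55q.
Set SMC = demand: 35.71 + 2.55q = 65.78 - 1.02q → q* = 8.4230.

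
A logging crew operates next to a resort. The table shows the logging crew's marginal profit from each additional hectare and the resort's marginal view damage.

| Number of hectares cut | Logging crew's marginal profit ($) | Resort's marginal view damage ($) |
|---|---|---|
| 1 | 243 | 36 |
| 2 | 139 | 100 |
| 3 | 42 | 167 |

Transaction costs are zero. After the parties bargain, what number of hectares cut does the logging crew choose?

Bargaining reaches the level where marginal profit last exceeds marginal view damage.
That holds through level 2 (139 ≥ 100) but not at 3 (42 < 167).

2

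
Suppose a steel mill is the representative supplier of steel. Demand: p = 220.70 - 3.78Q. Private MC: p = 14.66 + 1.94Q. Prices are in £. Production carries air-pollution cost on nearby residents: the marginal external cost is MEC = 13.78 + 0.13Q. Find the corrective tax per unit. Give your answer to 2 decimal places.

tax = £18.05 per unit

Social marginal cost = private MC + MEC = 28.44 + 2.07Q.
Set SMC = demand: 28.44 + 2.07Q = 220.70 - 3.78Q → Q* = 32.8650.
The Pigouvian tax equals MEC at Q*: 13.78 + 0.13×32.8650 = 18.0525.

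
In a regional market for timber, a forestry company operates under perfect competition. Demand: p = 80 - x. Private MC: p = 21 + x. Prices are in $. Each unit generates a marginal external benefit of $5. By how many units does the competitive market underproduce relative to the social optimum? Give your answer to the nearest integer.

3 units

Market equilibrium (private): 21 + x = 80 - x → x_m = 29.5000.
Social marginal cost = private MC − MEB = 16 + x.
Set SMC = demand: 16 + x = 80 - x → x* = 32.0000.
Gap = |29.5000 − 32.0000| = 2.5000.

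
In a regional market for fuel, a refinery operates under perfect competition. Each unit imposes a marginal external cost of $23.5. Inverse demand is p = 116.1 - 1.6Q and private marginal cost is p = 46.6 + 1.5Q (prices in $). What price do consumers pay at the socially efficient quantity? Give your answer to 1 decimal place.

P = $92.4

Social marginal cost = private MC + MEC = 70.1 + 1.5Q.
Set SMC = demand: 70.1 + 1.5Q = 116.1 - 1.6Q → Q* = 14.8387.
Consumer price on the demand curve at Q*: 116.1 − 1.6×14.8387 = 92.3581.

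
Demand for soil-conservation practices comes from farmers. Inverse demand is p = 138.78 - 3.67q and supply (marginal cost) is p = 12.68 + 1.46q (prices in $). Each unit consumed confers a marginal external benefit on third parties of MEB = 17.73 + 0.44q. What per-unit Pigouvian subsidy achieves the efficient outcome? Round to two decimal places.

subsidy = $31.22 per unit

Social marginal benefit = demand + MEB = 156.51 - 3.23q.
Set SMB = MC: 156.51 - 3.23q = 12.68 + 1.46q → q* = 30.6674.
The Pigouvian subsidy equals MEB at q*: 17.73 + 0.44×30.6674 = 31.2237.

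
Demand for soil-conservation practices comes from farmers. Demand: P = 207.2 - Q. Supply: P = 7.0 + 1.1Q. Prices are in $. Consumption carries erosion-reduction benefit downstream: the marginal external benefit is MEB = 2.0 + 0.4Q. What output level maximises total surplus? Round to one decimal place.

Social marginal benefit = demand + MEB = 209.2 - 0.6Q.
Set SMB = MC: 209.2 - 0.6Q = 7.0 + 1.1Q → Q* = 118.9412.

Q* = 118.9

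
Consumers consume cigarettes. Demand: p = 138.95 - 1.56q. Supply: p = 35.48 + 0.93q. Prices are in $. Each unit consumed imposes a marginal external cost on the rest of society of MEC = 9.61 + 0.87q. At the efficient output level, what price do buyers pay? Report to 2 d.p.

P = $95.37

Social marginal benefit = demand − MEC = 129.34 - 2.43q.
Set SMB = MC: 129.34 - 2.43q = 35.48 + 0.93q → q* = 27.9345.
Consumer price on the demand curve at q*: 138.95 − 1.56×27.9345 = 95.3722.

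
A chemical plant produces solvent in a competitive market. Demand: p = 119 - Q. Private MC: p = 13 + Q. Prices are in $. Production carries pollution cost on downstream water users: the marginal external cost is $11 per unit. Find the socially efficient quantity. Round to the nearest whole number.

Q* = 48

Social marginal cost = private MC + MEC = 24 + Q.
Set SMC = demand: 24 + Q = 119 - Q → Q* = 47.5000.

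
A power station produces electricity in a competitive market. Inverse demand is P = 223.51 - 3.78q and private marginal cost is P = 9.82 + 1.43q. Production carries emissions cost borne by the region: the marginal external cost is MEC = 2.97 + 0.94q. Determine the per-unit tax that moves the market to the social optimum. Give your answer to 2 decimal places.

tax = 35.18 per unit

Social marginal cost = private MC + MEC = 12.79 + 2.37q.
Set SMC = demand: 12.79 + 2.37q = 223.51 - 3.78q → q* = 34.2634.
The Pigouvian tax equals MEC at q*: 2.97 + 0.94×34.2634 = 35.1776.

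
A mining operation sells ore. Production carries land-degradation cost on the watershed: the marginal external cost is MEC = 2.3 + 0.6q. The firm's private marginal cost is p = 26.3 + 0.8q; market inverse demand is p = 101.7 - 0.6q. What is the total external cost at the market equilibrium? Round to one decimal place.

Market equilibrium (private): 26.3 + 0.8q = 101.7 - 0.6q → q_m = 53.8571.
Total external cost = ∫₀^{q_m} (2.3 + 0.6q) dq = 2.3×53.8571 + ½×0.6×53.8571² = 994.0475.

994.0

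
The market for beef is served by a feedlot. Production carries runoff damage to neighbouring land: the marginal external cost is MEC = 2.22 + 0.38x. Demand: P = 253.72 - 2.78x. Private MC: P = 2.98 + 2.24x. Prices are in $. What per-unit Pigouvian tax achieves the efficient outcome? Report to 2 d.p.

Social marginal cost = private MC + MEC = 5.20 + 2.62x.
Set SMC = demand: 5.20 + 2.62x = 253.72 - 2.78x → x* = 46.0222.
The Pigouvian tax equals MEC at x*: 2.22 + 0.38×46.0222 = 19.7084.

tax = $19.71 per unit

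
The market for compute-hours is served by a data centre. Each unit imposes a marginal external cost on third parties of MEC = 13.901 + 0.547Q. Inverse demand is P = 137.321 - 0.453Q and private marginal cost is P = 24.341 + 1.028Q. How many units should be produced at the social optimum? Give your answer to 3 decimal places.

Social marginal cost = private MC + MEC = 38.242 + 1.575Q.
Set SMC = demand: 38.242 + 1.575Q = 137.321 - 0.453Q → Q* = 48.8555.

Q* = 48.856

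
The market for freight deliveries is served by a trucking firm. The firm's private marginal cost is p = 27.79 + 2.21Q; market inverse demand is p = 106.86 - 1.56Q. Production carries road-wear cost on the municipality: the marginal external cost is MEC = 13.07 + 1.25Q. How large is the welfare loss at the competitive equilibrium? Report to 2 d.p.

DWL = 153.73

Market equilibrium (private): 27.79 + 2.21Q = 106.86 - 1.56Q → Q_m = 20.9735.
Social marginal cost = private MC + MEC = 40.86 + 3.46Q.
Set SMC = demand: 40.86 + 3.46Q = 106.86 - 1.56Q → Q* = 13.1474.
Between Q* and Q_m the wedge SMC − demand runs linearly from 0 to MEC(Q_m), so the loss is a triangle.
DWL = ½ × 7.8261 × 39.2868 = 153.7312.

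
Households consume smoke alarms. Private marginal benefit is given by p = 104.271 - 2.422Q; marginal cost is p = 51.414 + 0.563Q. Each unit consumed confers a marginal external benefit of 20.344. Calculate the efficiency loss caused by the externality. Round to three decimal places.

Market equilibrium (private): 51.414 + 0.563Q = 104.271 - 2.422Q → Q_m = 17.7075.
Social marginal benefit = demand + MEB = 124.615 - 2.422Q.
Set SMB = MC: 124.615 - 2.422Q = 51.414 + 0.563Q → Q* = 24.5229.
The loss is the area between SMB and MC from Q* to Q_m; with linear curves that's a triangle of height MEB(Q_m).
DWL = ½ × 6.8154 × 20.3440 = 69.3262.

DWL = 69.326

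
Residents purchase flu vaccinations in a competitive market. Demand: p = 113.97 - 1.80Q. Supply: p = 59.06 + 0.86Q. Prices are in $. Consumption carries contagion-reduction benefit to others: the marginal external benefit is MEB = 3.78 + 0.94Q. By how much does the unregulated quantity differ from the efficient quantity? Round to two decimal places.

13.48 units

Market equilibrium (private): 59.06 + 0.86Q = 113.97 - 1.80Q → Q_m = 20.6429.
Social marginal benefit = demand + MEB = 117.75 - 0.86Q.
Set SMB = MC: 117.75 - 0.86Q = 59.06 + 0.86Q → Q* = 34.1221.
Gap = |20.6429 − 34.1221| = 13.4792.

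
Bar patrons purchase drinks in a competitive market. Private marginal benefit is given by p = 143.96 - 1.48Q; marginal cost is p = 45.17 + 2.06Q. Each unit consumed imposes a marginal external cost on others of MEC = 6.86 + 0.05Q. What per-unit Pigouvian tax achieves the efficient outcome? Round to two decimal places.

tax = 8.14 per unit

Social marginal benefit = demand − MEC = 137.10 - 1.53Q.
Set SMB = MC: 137.10 - 1.53Q = 45.17 + 2.06Q → Q* = 25.6072.
The Pigouvian tax equals MEC at Q*: 6.86 + 0.05×25.6072 = 8.1404.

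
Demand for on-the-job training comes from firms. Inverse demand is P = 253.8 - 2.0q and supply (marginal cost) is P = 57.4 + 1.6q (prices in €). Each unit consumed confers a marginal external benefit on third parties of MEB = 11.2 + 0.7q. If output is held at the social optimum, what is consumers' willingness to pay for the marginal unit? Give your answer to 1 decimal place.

P = €110.6

Social marginal benefit = demand + MEB = 265.0 - 1.3q.
Set SMB = MC: 265.0 - 1.3q = 57.4 + 1.6q → q* = 71.5862.
Consumer price on the demand curve at q*: 253.8 − 2.0×71.5862 = 110.6276.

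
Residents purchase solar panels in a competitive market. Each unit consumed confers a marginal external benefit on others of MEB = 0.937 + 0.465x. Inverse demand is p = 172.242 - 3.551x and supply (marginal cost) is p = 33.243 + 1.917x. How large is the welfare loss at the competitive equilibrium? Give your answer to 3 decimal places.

Market equilibrium (private): 33.243 + 1.917x = 172.242 - 3.551x → x_m = 25.4204.
Social marginal benefit = demand + MEB = 173.179 - 3.086x.
Set SMB = MC: 173.179 - 3.086x = 33.243 + 1.917x → x* = 27.9704.
The welfare-loss triangle has base |x_m − x*| and height MEB(x_m) (the vertical gap between SMB and MC is zero at x* and MEB at x_m).
DWL = ½ × 2.5500 × 12.7575 = 16.2658.

DWL = 16.266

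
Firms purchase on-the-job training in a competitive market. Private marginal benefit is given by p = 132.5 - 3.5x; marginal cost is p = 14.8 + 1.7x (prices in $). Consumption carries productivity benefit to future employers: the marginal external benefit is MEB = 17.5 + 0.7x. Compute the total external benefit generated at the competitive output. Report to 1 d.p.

$575.4

Market equilibrium (private): 14.8 + 1.7x = 132.5 - 3.5x → x_m = 22.6346.
Total external benefit = ∫₀^{x_m} (17.5 + 0.7x) dx = 17.5×22.6346 + ½×0.7×22.6346² = 575.4193.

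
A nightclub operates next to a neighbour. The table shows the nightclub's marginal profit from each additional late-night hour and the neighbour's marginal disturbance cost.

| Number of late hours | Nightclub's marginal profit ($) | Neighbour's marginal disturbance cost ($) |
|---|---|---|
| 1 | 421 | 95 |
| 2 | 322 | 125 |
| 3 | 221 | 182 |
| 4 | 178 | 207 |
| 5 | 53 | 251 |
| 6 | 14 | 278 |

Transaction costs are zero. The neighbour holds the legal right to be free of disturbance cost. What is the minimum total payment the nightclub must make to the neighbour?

Efficient level: marginal profit ≥ marginal disturbance cost through level 3, so k* = 3.
With the neighbour holding the right, the nightclub must at least compensate total damage at k*: 95 + 125 + 182 = 402.

$402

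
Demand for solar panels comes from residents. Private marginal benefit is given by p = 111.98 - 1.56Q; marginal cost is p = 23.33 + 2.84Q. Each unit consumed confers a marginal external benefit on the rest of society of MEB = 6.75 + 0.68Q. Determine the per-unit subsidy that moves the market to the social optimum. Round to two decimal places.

Social marginal benefit = demand + MEB = 118.73 - 0.88Q.
Set SMB = MC: 118.73 - 0.88Q = 23.33 + 2.84Q → Q* = 25.6452.
The Pigouvian subsidy equals MEB at Q*: 6.75 + 0.68×25.6452 = 24.1887.

subsidy = 24.19 per unit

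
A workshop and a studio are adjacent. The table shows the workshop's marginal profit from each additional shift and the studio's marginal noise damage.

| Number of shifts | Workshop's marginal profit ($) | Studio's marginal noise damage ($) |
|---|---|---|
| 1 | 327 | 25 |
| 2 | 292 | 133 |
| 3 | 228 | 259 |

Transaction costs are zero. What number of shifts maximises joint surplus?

Bargaining reaches the level where marginal profit last exceeds marginal noise damage.
That holds through level 2 (292 ≥ 133) but not at 3 (228 < 259).

2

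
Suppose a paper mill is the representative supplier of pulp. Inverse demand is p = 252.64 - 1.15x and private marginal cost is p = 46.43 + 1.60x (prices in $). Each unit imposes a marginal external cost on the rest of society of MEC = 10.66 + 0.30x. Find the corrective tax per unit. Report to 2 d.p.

Social marginal cost = private MC + MEC = 57.09 + 1.90x.
Set SMC = demand: 57.09 + 1.90x = 252.64 - 1.15x → x* = 64.1148.
The Pigouvian tax equals MEC at x*: 10.66 + 0.30×64.1148 = 29.8944.

tax = $29.89 per unit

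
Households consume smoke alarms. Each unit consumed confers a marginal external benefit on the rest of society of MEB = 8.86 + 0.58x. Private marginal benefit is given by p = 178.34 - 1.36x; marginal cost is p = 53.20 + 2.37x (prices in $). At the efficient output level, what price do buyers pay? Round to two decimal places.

P = $120.49

Social marginal benefit = demand + MEB = 187.20 - 0.78x.
Set SMB = MC: 187.20 - 0.78x = 53.20 + 2.37x → x* = 42.5397.
Consumer price on the demand curve at x*: 178.34 − 1.36×42.5397 = 120.4860.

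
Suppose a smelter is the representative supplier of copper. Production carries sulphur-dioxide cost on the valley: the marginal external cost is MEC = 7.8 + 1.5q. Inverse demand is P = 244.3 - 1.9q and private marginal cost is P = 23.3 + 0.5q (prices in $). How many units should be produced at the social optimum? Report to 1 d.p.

Social marginal cost = private MC + MEC = 31.1 + 2.0q.
Set SMC = demand: 31.1 + 2.0q = 244.3 - 1.9q → q* = 54.6667.

q* = 54.7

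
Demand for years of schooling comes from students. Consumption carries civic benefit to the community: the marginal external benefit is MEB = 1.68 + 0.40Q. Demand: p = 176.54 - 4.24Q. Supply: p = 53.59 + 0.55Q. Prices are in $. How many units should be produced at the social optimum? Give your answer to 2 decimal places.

Q* = 28.39

Social marginal benefit = demand + MEB = 178.22 - 3.84Q.
Set SMB = MC: 178.22 - 3.84Q = 53.59 + 0.55Q → Q* = 28.3895.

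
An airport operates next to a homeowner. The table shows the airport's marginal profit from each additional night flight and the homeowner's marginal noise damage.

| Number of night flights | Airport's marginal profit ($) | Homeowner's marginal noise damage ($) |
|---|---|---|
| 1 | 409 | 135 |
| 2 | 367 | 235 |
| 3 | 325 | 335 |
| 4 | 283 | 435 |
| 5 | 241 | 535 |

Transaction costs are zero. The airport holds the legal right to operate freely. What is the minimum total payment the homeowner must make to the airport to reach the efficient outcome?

$849

Left alone the airport would choose level 5 (marginal profit stays positive).
Efficient level: k* = 2 (marginal profit ≥ marginal noise damage through 2).
The homeowner must at least cover the airport's forgone profit from cutting 5→2: 325 + 283 + 241 = 849.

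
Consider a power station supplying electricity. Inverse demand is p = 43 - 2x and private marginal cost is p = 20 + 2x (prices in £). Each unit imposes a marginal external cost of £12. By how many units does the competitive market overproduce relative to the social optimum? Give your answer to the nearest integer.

Market equilibrium (private): 20 + 2x = 43 - 2x → x_m = 5.7500.
Social marginal cost = private MC + MEC = 32 + 2x.
Set SMC = demand: 32 + 2x = 43 - 2x → x* = 2.7500.
Gap = |5.7500 − 2.7500| = 3.0000.

3 units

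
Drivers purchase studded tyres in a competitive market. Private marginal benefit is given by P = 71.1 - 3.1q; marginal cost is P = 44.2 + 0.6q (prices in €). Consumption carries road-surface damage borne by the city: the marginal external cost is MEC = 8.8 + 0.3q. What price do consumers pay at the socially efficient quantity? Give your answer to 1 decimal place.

Social marginal benefit = demand − MEC = 62.3 - 3.4q.
Set SMB = MC: 62.3 - 3.4q = 44.2 + 0.6q → q* = 4.5250.
Consumer price on the demand curve at q*: 71.1 − 3.1×4.5250 = 57.0725.

P = €57.1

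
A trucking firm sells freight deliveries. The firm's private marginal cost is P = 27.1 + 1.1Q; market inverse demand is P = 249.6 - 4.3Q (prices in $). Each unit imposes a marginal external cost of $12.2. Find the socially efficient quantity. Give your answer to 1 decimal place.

Social marginal cost = private MC + MEC = 39.3 + 1.1Q.
Set SMC = demand: 39.3 + 1.1Q = 249.6 - 4.3Q → Q* = 38.9444.

Q* = 38.9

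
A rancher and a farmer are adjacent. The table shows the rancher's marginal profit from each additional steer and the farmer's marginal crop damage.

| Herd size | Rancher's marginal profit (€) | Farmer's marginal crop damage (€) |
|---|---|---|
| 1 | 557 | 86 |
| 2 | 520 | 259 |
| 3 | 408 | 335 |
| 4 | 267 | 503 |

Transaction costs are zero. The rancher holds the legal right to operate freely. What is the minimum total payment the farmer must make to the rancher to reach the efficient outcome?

Left alone the rancher would choose level 4 (marginal profit stays positive).
Efficient level: k* = 3 (marginal profit ≥ marginal crop damage through 3).
The farmer must at least cover the rancher's forgone profit from cutting 4→3: 267 = 267.

€267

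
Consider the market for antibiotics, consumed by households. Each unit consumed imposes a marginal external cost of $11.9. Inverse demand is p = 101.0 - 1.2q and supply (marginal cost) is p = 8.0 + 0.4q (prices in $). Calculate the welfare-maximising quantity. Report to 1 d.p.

Social marginal benefit = demand − MEC = 89.1 - 1.2q.
Set SMB = MC: 89.1 - 1.2q = 8.0 + 0.4q → q* = 50.6875.

q* = 50.7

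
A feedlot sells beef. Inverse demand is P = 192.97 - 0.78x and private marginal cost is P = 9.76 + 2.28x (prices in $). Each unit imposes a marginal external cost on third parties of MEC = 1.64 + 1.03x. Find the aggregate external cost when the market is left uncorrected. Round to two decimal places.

Market equilibrium (private): 9.76 + 2.28x = 192.97 - 0.78x → x_m = 59.8725.
Total external cost = ∫₀^{x_m} (1.64 + 1.03x) dx = 1.64×59.8725 + ½×1.03×59.8725² = 1944.3198.

$1944.32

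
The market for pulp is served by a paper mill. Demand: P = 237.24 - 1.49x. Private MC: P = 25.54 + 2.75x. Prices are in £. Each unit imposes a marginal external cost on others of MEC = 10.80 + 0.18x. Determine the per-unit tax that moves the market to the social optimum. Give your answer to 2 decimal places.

Social marginal cost = private MC + MEC = 36.34 + 2.93x.
Set SMC = demand: 36.34 + 2.93x = 237.24 - 1.49x → x* = 45.4525.
The Pigouvian tax equals MEC at x*: 10.80 + 0.18×45.4525 = 18.9815.

tax = £18.98 per unit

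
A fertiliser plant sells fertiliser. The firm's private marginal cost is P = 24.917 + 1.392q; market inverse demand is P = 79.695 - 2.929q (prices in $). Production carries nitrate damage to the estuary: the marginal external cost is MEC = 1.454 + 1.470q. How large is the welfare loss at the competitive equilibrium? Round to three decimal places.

DWL = $34.846

Market equilibrium (private): 24.917 + 1.392q = 79.695 - 2.929q → q_m = 12.6772.
Social marginal cost = private MC + MEC = 26.371 + 2.862q.
Set SMC = demand: 26.371 + 2.862q = 79.695 - 2.929q → q* = 9.2081.
The loss is the area between SMC and demand from q* to q_m; with linear curves that's a triangle of height MEC(q_m).
DWL = ½ × 3.4691 × 20.0894 = 34.8461.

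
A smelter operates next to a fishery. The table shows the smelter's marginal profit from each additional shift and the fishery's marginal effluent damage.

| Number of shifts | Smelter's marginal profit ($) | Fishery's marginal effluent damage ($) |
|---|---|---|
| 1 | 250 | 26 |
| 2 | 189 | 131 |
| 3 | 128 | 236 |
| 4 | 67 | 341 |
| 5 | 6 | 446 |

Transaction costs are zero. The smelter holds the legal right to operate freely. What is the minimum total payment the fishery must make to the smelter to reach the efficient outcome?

$201

Left alone the smelter would choose level 5 (marginal profit stays positive).
Efficient level: k* = 2 (marginal profit ≥ marginal effluent damage through 2).
The fishery must at least cover the smelter's forgone profit from cutting 5→2: 128 + 67 + 6 = 201.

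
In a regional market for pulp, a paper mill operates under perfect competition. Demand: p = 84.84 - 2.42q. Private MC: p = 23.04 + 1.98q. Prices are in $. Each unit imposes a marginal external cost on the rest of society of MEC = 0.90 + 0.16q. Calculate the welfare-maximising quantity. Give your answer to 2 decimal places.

q* = 13.36

Social marginal cost = private MC + MEC = 23.94 + 2.14q.
Set SMC = demand: 23.94 + 2.14q = 84.84 - 2.42q → q* = 13.3553.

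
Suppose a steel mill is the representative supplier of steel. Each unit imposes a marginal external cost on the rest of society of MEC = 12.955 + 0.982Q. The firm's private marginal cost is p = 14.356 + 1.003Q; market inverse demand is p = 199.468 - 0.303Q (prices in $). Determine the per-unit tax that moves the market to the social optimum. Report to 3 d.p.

Social marginal cost = private MC + MEC = 27.311 + 1.985Q.
Set SMC = demand: 27.311 + 1.985Q = 199.468 - 0.303Q → Q* = 75.2434.
The Pigouvian tax equals MEC at Q*: 12.955 + 0.982×75.2434 = 86.8440.

tax = $86.844 per unit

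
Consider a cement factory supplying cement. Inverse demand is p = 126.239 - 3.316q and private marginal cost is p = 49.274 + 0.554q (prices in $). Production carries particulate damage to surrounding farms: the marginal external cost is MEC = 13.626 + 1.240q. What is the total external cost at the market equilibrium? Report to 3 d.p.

$516.209

Market equilibrium (private): 49.274 + 0.554q = 126.239 - 3.316q → q_m = 19.8876.
Total external cost = ∫₀^{q_m} (13.626 + 1.240q) dq = 13.626×19.8876 + ½×1.240×19.8876² = 516.2088.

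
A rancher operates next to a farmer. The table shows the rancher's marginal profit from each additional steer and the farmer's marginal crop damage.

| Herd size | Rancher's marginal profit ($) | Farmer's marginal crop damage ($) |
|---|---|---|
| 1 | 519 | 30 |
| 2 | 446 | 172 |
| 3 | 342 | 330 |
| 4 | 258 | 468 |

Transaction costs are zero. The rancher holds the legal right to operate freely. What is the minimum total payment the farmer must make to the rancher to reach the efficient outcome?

Left alone the rancher would choose level 4 (marginal profit stays positive).
Efficient level: k* = 3 (marginal profit ≥ marginal crop damage through 3).
The farmer must at least cover the rancher's forgone profit from cutting 4→3: 258 = 258.

$258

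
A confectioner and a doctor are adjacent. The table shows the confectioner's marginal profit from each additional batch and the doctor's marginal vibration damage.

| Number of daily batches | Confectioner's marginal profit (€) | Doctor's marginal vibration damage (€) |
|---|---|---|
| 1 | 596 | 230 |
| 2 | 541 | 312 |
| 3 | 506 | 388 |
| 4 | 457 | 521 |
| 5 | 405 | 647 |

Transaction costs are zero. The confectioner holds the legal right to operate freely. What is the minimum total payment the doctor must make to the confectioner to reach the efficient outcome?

€862

Left alone the confectioner would choose level 5 (marginal profit stays positive).
Efficient level: k* = 3 (marginal profit ≥ marginal vibration damage through 3).
The doctor must at least cover the confectioner's forgone profit from cutting 5→3: 457 + 405 = 862.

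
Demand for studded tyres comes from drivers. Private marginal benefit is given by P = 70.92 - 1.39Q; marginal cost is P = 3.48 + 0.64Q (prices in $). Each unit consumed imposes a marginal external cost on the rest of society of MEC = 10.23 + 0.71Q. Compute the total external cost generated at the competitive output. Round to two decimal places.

Market equilibrium (private): 3.48 + 0.64Q = 70.92 - 1.39Q → Q_m = 33.2217.
Total external cost = ∫₀^{Q_m} (10.23 + 0.71Q) dQ = 10.23×33.2217 + ½×0.71×33.2217² = 731.6649.

$731.66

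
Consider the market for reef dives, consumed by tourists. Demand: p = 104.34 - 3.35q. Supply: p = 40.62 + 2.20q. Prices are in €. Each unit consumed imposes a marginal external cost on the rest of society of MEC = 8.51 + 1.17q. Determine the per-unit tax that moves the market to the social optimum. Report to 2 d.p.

tax = €18.12 per unit

Social marginal benefit = demand − MEC = 95.83 - 4.52q.
Set SMB = MC: 95.83 - 4.52q = 40.62 + 2.20q → q* = 8.2158.
The Pigouvian tax equals MEC at q*: 8.51 + 1.17×8.2158 = 18.1225.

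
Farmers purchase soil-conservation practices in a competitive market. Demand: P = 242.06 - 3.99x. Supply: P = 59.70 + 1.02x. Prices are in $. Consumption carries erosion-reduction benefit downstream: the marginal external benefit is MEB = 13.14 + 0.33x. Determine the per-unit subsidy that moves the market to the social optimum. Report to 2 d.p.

subsidy = $26.93 per unit

Social marginal benefit = demand + MEB = 255.20 - 3.66x.
Set SMB = MC: 255.20 - 3.66x = 59.70 + 1.02x → x* = 41.7735.
The Pigouvian subsidy equals MEB at x*: 13.14 + 0.33×41.7735 = 26.9253.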